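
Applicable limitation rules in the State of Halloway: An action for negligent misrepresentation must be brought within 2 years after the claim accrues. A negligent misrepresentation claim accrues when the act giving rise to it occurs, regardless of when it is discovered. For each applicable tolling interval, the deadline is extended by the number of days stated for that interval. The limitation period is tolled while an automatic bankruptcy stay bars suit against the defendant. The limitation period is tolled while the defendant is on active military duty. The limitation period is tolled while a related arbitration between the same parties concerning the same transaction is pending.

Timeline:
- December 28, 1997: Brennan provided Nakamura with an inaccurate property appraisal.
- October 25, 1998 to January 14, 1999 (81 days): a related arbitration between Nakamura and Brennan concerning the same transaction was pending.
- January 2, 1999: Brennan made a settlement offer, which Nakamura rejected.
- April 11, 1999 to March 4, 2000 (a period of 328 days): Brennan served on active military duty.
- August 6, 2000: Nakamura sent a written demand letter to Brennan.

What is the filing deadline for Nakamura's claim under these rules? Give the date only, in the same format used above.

February 9, 2001

The claim accrued on December 28, 1997, the date of the act.
Adding the 2 years base period to December 28, 1997 gives a deadline of December 28, 1999, before any tolling.
Because the pending related arbitration ran from October 25, 1998 to January 14, 1999, the deadline is extended by 81 days to March 18, 2000.
The period was tolled for 328 days by the defendant's active military service (April 11, 1999 to March 4, 2000), pushing the deadline to February 9, 2001.
Nothing else in the chronology tolls or restarts the period.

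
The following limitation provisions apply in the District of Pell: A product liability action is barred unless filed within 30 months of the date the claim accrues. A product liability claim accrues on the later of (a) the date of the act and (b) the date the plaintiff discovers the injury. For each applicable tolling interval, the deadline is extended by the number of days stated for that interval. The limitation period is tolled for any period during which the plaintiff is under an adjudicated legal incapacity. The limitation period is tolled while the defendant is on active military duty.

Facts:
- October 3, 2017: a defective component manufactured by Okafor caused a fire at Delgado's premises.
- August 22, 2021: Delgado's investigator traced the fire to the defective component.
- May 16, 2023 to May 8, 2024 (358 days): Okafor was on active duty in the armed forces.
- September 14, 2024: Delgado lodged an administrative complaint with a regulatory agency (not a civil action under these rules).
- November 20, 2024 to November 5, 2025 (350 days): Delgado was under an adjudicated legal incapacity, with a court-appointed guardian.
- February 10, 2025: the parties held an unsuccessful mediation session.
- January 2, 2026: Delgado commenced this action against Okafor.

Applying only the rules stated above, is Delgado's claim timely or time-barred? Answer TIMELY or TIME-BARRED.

Taking the later of the act (October 3, 2017) and discovery (August 22, 2021), the claim accrued on August 22, 2021.
The untolled deadline — 30 months after August 22, 2021 — is February 22, 2024.
Because the defendant's active military service ran from May 16, 2023 to May 8, 2024, the deadline is extended by 358 days to February 14, 2025.
The plaintiff's legal incapacity from November 20, 2024 to November 5, 2025 tolled the period for 350 days, extending the deadline to January 30, 2026.
None of the other events listed affects the running of the period under the stated rules.
Filing on January 2, 2026 beat the January 30, 2026 deadline — the action is timely.

TIMELY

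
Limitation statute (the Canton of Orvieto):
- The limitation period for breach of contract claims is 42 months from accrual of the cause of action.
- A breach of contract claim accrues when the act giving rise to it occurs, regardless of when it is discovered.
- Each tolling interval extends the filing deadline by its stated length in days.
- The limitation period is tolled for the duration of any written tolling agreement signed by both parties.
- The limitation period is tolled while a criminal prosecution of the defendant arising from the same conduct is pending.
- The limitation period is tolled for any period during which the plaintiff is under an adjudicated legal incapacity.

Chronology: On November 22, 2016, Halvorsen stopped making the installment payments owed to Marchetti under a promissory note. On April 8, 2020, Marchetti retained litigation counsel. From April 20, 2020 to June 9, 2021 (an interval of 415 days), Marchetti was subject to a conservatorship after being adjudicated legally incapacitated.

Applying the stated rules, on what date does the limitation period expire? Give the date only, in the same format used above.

The limitation period began to run on November 22, 2016.
The untolled deadline — 42 months after November 22, 2016 — is May 22, 2020.
Because the plaintiff's legal incapacity ran from April 20, 2020 to June 9, 2021, the deadline is extended by 415 days to July 11, 2021.
Nothing else in the chronology tolls or restarts the period.

July 11, 2021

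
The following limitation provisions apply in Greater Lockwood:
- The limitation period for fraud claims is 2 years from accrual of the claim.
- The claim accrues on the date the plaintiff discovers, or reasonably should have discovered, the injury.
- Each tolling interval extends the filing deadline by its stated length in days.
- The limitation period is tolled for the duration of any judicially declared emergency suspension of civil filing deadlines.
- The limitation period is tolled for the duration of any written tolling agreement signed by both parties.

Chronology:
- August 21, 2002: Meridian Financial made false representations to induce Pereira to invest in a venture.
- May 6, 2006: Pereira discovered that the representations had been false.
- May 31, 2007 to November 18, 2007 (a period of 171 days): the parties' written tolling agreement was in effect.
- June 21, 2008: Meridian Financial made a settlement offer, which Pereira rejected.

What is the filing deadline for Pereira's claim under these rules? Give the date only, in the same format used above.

The claim did not accrue until Pereira discovered the injury on May 6, 2006; the August 21, 2002 act date does not start the clock under the stated rule.
Adding the 2 years base period to May 6, 2006 gives a deadline of May 6, 2008, before any tolling.
The period was tolled for 171 days by the written tolling agreement (May 31, 2007 to November 18, 2007), pushing the deadline to October 24, 2008.
The other events in the timeline have no effect on the limitation period under the stated rules.

October 24, 2008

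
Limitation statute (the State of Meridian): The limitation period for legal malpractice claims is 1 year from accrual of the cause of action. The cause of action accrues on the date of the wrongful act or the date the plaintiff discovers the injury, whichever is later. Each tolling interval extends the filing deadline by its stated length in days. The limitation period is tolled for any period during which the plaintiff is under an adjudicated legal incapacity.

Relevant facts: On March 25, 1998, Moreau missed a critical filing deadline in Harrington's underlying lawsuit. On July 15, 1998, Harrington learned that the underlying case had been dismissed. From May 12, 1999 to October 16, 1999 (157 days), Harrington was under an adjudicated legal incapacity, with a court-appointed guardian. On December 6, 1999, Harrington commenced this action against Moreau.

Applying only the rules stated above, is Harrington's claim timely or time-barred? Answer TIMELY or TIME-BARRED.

TIMELY

Taking the later of the act (March 25, 1998) and discovery (July 15, 1998), the claim accrued on July 15, 1998.
The untolled deadline — 1 year after July 15, 1998 — is July 15, 1999.
The plaintiff's legal incapacity from May 12, 1999 to October 16, 1999 tolled the period for 157 days, extending the deadline to December 19, 1999.
The December 6, 1999 filing precedes the December 19, 1999 deadline; the claim is timely.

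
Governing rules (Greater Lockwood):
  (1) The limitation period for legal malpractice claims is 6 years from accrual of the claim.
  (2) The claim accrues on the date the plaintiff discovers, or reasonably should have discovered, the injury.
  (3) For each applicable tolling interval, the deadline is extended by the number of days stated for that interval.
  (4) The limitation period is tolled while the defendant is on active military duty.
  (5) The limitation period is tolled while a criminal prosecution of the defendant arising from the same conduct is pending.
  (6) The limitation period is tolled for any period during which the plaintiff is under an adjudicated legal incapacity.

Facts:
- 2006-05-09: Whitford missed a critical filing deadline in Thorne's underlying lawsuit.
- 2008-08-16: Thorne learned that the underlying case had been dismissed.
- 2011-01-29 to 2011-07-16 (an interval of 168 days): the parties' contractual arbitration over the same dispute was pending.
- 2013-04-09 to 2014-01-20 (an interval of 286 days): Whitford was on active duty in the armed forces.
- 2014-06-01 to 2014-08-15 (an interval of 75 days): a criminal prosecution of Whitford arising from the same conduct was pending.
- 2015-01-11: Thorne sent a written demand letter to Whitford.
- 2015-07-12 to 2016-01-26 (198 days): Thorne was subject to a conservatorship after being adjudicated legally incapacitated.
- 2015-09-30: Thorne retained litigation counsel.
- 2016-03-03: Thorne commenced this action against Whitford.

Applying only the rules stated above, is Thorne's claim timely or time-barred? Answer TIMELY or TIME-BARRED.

The claim did not accrue until Thorne discovered the injury on 2008-08-16; the 2006-05-09 act date does not start the clock under the stated rule.
The untolled deadline — 6 years after 2008-08-16 — is 2014-08-16.
Because the defendant's active military service ran from 2013-04-09 to 2014-01-20, the deadline is extended by 286 days to 2015-05-29.
The pending criminal prosecution from 2014-06-01 to 2014-08-15 tolled the period for 75 days, extending the deadline to 2015-08-12.
The plaintiff's legal incapacity from 2015-07-12 to 2016-01-26 tolled the period for 198 days, extending the deadline to 2016-02-26.
The pending related arbitration from 2011-01-29 to 2011-07-16 does not toll the period, because no stated rule makes a pending arbitration a tolling event.
The other events in the timeline have no effect on the limitation period under the stated rules.
The 2016-03-03 filing falls after the 2016-02-26 deadline; the claim is time-barred.

TIME-BARRED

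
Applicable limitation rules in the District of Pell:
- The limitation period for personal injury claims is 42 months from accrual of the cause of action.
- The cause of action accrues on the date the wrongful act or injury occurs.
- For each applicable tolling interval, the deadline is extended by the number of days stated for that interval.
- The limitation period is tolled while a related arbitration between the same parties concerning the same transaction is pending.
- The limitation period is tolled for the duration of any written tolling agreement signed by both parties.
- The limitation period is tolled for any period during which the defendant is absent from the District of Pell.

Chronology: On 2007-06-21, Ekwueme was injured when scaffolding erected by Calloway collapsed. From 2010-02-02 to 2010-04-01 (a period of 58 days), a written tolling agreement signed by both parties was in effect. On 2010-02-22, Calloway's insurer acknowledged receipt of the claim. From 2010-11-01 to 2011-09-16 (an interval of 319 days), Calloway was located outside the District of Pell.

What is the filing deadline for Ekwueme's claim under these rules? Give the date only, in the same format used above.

2012-01-02

The claim accrued on 2007-06-21, when the wrongful act occurred.
The untolled deadline — 42 months after 2007-06-21 — is 2010-12-21.
Because the written tolling agreement ran from 2010-02-02 to 2010-04-01, the deadline is extended by 58 days to 2011-02-17.
The period was tolled for 319 days by the defendant's absence from the jurisdiction (2010-11-01 to 2011-09-16), pushing the deadline to 2012-01-02.
The other events in the timeline have no effect on the limitation period under the stated rules.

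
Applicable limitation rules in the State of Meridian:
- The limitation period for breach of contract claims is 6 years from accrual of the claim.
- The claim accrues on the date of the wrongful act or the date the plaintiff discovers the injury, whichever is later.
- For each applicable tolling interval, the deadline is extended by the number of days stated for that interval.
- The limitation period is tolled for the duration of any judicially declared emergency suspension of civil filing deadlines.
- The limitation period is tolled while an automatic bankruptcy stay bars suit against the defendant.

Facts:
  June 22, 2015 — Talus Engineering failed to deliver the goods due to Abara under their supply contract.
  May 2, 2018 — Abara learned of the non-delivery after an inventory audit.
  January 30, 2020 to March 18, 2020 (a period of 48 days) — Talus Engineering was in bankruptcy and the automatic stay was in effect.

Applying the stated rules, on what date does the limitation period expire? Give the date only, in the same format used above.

The claim accrued on May 2, 2018 — the later of the June 22, 2015 act and the May 2, 2018 discovery.
Adding the 6 years base period to May 2, 2018 gives a deadline of May 2, 2024, before any tolling.
The period was tolled for 48 days by the automatic bankruptcy stay (January 30, 2020 to March 18, 2020), pushing the deadline to June 19, 2024.

June 19, 2024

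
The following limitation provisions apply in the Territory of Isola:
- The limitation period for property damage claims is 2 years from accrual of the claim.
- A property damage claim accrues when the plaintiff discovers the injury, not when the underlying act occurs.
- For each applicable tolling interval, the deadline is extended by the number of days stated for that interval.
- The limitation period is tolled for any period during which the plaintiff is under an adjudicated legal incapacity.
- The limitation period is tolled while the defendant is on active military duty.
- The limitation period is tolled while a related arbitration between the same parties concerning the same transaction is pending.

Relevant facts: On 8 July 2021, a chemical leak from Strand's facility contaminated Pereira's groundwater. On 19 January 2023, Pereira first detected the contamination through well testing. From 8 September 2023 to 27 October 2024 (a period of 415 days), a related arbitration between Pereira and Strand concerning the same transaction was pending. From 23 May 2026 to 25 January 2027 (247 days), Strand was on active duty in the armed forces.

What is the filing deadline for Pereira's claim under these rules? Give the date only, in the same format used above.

Under the discovery rule, the claim accrued on 19 January 2023, when Pereira discovered the injury — not on the 8 July 2021 date of the underlying act.
2 years from 19 January 2023 is 19 January 2025.
Because the pending related arbitration ran from 8 September 2023 to 27 October 2024, the deadline is extended by 415 days to 10 March 2026.
The defendant's active military service from 23 May 2026 to 25 January 2027 began after the period had already run on 10 March 2026, so it has no tolling effect.

10 March 2026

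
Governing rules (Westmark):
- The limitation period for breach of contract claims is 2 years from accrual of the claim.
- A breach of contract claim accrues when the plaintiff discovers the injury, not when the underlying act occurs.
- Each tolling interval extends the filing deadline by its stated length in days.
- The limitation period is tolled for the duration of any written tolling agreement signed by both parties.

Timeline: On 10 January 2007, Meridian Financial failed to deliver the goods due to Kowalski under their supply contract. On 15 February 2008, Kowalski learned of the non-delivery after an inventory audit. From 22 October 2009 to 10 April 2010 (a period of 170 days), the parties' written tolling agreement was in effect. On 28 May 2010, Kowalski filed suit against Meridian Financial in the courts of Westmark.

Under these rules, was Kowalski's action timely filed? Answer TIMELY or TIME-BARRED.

TIMELY

Accrual is tied to discovery, so the period began on 15 February 2008 rather than on 10 January 2007 when the act occurred.
The untolled deadline — 2 years after 15 February 2008 — is 15 February 2010.
The period was tolled for 170 days by the written tolling agreement (22 October 2009 to 10 April 2010), pushing the deadline to 4 August 2010.
Kowalski filed on 28 May 2010, before the 4 August 2010 deadline, so the action is timely.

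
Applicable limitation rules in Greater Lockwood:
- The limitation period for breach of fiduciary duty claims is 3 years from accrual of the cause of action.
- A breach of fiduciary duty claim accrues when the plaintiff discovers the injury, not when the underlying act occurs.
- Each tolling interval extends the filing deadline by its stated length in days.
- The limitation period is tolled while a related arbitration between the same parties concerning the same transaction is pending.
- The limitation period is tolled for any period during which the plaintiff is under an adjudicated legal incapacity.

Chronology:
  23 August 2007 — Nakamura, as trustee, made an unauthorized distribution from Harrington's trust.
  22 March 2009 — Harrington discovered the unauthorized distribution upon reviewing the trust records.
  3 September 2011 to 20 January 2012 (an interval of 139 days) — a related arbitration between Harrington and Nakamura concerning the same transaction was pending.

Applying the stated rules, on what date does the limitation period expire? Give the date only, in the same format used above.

Accrual is tied to discovery, so the period began on 22 March 2009 rather than on 23 August 2007 when the act occurred.
Adding the 3 years base period to 22 March 2009 gives a deadline of 22 March 2012, before any tolling.
The pending related arbitration from 3 September 2011 to 20 January 2012 tolled the period for 139 days, extending the deadline to 8 August 2012.

8 August 2012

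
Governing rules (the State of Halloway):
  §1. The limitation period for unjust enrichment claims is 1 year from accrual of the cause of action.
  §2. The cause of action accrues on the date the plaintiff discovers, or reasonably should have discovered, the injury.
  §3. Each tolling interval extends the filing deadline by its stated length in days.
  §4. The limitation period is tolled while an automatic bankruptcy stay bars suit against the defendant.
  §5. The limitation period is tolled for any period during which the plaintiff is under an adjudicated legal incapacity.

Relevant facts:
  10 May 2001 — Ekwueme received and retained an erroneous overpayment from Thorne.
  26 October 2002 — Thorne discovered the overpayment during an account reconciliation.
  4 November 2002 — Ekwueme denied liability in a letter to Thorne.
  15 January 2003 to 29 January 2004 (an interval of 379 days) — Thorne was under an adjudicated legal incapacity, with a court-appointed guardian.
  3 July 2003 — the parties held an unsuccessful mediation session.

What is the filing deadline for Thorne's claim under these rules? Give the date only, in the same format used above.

8 November 2004

Accrual is tied to discovery, so the period began on 26 October 2002 rather than on 10 May 2001 when the act occurred.
1 year from 26 October 2002 is 26 October 2003.
The plaintiff's legal incapacity from 15 January 2003 to 29 January 2004 tolled the period for 379 days, extending the deadline to 8 November 2004.
None of the other events listed affects the running of the period under the stated rules.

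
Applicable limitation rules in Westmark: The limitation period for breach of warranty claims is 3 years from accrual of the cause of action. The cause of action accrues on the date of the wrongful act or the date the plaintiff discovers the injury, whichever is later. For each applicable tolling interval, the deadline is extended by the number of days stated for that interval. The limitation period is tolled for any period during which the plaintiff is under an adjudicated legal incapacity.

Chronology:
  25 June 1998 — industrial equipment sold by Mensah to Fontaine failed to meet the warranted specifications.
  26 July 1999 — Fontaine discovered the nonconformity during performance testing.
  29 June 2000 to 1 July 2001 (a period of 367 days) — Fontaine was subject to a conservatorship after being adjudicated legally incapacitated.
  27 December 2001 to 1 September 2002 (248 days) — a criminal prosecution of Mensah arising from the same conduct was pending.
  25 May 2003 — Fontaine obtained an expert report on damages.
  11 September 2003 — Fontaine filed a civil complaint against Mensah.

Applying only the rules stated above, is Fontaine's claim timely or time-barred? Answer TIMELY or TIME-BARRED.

Because discovery on 26 July 1999 post-dates the 25 June 1998 act, accrual under the later-of rule falls on 26 July 1999.
The untolled deadline — 3 years after 26 July 1999 — is 26 July 2002.
The plaintiff's legal incapacity from 29 June 2000 to 1 July 2001 tolled the period for 367 days, extending the deadline to 28 July 2003.
Although a criminal prosecution ran from 27 December 2001 to 1 September 2002, the stated rules do not make that a tolling event, so it is disregarded.
Nothing else in the chronology tolls or restarts the period.
Filing on 11 September 2003 missed the 28 July 2003 deadline — the action is time-barred.

TIME-BARRED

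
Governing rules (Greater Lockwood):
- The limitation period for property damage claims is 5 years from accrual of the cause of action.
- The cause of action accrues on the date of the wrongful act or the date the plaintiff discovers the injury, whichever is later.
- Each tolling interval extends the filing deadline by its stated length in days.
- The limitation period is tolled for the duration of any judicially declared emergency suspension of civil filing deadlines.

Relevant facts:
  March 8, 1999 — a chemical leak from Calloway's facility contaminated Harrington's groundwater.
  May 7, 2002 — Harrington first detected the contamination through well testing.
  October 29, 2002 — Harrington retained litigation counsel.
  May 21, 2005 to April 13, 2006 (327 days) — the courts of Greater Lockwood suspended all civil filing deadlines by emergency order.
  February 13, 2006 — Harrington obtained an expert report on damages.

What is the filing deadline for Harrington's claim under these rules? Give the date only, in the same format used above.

March 29, 2008

The claim accrued on May 7, 2002 — the later of the March 8, 1999 act and the May 7, 2002 discovery.
5 years from May 7, 2002 is May 7, 2007.
Because the emergency suspension of filing deadlines ran from May 21, 2005 to April 13, 2006, the deadline is extended by 327 days to March 29, 2008.
Nothing else in the chronology tolls or restarts the period.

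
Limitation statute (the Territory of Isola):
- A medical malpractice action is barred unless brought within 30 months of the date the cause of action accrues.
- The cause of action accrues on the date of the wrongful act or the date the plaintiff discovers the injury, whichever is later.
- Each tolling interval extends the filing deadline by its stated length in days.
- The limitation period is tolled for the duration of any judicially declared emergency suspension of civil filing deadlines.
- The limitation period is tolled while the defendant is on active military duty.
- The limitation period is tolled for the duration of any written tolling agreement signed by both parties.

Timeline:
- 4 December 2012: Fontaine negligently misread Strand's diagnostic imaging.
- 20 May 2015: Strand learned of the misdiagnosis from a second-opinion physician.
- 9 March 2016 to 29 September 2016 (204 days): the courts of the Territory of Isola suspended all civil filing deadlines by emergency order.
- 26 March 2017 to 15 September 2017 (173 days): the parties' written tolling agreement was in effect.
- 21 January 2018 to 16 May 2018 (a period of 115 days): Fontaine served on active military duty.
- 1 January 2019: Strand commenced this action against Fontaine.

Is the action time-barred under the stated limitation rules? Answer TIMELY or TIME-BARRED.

Because discovery on 20 May 2015 post-dates the 4 December 2012 act, accrual under the later-of rule falls on 20 May 2015.
The untolled deadline — 30 months after 20 May 2015 — is 20 November 2017.
Because the emergency suspension of filing deadlines ran from 9 March 2016 to 29 September 2016, the deadline is extended by 204 days to 12 June 2018.
The period was tolled for 173 days by the written tolling agreement (26 March 2017 to 15 September 2017), pushing the deadline to 2 December 2018.
The period was tolled for 115 days by the defendant's active military service (21 January 2018 to 16 May 2018), pushing the deadline to 27 March 2019.
Strand filed on 1 January 2019, before the 27 March 2019 deadline, so the action is timely.

TIMELY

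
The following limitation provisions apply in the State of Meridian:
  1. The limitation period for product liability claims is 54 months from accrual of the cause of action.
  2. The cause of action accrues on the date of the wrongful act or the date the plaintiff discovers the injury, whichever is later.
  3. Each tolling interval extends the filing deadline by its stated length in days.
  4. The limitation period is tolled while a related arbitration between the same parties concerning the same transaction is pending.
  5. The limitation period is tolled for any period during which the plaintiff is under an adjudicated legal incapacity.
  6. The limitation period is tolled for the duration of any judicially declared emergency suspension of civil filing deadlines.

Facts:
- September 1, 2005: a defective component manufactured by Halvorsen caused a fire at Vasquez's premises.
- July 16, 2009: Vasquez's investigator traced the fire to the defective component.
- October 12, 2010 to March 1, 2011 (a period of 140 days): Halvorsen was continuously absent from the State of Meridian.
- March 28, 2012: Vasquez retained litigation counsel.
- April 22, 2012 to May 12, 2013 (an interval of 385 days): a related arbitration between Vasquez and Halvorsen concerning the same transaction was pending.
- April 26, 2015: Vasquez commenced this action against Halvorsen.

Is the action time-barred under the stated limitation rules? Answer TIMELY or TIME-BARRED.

TIME-BARRED

The claim accrued on July 16, 2009 — the later of the September 1, 2005 act and the July 16, 2009 discovery.
The untolled deadline — 54 months after July 16, 2009 — is January 16, 2014.
Because the pending related arbitration ran from April 22, 2012 to May 12, 2013, the deadline is extended by 385 days to February 5, 2015.
The defendant's absence from the jurisdiction from October 12, 2010 to March 1, 2011 does not toll the period, because no stated rule makes the defendant's absence a tolling event.
The other events in the timeline have no effect on the limitation period under the stated rules.
Vasquez filed on April 26, 2015, after the February 5, 2015 deadline, so the action is time-barred.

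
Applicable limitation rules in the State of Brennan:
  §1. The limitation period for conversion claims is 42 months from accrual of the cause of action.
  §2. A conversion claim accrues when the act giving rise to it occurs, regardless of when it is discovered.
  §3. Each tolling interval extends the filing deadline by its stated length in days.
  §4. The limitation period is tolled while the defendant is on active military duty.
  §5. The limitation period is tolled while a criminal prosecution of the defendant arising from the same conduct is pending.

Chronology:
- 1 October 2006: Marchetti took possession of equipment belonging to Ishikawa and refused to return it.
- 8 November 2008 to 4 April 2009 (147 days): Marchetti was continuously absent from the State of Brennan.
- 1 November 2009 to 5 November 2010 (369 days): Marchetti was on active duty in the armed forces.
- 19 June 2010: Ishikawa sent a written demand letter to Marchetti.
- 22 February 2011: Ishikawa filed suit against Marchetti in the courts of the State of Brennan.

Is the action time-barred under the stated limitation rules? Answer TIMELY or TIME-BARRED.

The cause of action accrued on 1 October 2006, the date of the act.
Adding the 42 months base period to 1 October 2006 gives a deadline of 1 April 2010, before any tolling.
The defendant's active military service from 1 November 2009 to 5 November 2010 tolled the period for 369 days, extending the deadline to 5 April 2011.
No stated provision tolls the period for the defendant's absence, so the interval from 8 November 2008 to 4 April 2009 has no effect on the deadline.
None of the other events listed affects the running of the period under the stated rules.
Ishikawa filed on 22 February 2011, before the 5 April 2011 deadline, so the action is timely.

TIMELY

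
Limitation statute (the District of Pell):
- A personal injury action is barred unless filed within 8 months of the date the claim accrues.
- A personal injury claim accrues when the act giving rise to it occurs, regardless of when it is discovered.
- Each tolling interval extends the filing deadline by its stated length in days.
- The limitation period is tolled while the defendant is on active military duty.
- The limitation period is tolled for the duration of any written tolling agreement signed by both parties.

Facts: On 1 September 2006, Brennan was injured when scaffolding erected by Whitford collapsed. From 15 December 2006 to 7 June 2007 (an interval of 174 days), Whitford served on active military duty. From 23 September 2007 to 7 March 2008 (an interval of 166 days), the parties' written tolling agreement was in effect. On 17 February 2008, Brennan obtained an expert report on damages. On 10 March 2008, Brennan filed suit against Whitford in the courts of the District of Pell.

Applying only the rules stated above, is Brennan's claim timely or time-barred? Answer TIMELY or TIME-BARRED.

The limitation period began to run on 1 September 2006.
Adding the 8 months base period to 1 September 2006 gives a deadline of 1 May 2007, before any tolling.
The period was tolled for 174 days by the defendant's active military service (15 December 2006 to 7 June 2007), pushing the deadline to 22 October 2007.
The period was tolled for 166 days by the written tolling agreement (23 September 2007 to 7 March 2008), pushing the deadline to 5 April 2008.
Nothing else in the chronology tolls or restarts the period.
Brennan filed on 10 March 2008, before the 5 April 2008 deadline, so the action is timely.

TIMELY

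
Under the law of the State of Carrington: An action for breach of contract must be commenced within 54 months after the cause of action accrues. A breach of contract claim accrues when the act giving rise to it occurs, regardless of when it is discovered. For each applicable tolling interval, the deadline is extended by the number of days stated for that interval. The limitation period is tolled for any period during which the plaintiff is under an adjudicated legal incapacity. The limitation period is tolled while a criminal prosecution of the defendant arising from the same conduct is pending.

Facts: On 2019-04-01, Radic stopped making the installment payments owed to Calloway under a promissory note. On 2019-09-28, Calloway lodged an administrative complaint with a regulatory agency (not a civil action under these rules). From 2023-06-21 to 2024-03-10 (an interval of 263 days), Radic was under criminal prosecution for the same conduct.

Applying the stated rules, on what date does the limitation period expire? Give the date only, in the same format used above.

The claim accrued on 2019-04-01, when the wrongful act occurred.
The untolled deadline — 54 months after 2019-04-01 — is 2023-10-01.
The period was tolled for 263 days by the pending criminal prosecution (2023-06-21 to 2024-03-10), pushing the deadline to 2024-06-20.
The other events in the timeline have no effect on the limitation period under the stated rules.

2024-06-20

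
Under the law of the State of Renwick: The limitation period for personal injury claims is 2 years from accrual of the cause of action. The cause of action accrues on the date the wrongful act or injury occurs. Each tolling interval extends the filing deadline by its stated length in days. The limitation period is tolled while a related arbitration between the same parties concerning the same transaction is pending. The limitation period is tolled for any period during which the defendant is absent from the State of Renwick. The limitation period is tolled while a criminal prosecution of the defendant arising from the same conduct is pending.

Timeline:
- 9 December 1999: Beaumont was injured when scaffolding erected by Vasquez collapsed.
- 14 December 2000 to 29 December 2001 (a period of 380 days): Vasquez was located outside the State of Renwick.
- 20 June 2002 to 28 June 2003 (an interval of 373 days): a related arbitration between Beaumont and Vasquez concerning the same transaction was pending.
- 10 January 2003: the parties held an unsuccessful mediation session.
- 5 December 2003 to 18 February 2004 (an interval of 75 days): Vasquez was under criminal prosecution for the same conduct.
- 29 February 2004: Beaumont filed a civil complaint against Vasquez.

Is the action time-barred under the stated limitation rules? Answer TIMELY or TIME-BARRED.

TIMELY

The cause of action accrued on 9 December 1999, the date of the act.
2 years from 9 December 1999 is 9 December 2001.
The period was tolled for 380 days by the defendant's absence from the jurisdiction (14 December 2000 to 29 December 2001), pushing the deadline to 24 December 2002.
The pending related arbitration from 20 June 2002 to 28 June 2003 tolled the period for 373 days, extending the deadline to 1 January 2004.
Because the pending criminal prosecution ran from 5 December 2003 to 18 February 2004, the deadline is extended by 75 days to 16 March 2004.
Nothing else in the chronology tolls or restarts the period.
Filing on 29 February 2004 beat the 16 March 2004 deadline — the action is timely.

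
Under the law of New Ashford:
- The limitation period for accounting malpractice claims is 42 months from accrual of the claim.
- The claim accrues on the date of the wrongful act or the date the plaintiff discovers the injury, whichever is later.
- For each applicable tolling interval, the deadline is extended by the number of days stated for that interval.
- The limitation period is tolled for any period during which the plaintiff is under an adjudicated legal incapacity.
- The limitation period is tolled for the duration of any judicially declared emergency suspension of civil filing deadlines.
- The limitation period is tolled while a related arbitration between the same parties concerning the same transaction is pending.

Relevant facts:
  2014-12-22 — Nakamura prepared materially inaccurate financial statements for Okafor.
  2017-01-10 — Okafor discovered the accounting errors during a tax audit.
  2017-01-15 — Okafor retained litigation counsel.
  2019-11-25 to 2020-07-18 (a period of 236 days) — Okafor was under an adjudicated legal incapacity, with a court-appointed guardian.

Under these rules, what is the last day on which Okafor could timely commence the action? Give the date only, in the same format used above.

2021-03-03

Taking the later of the act (2014-12-22) and discovery (2017-01-10), the claim accrued on 2017-01-10.
The untolled deadline — 42 months after 2017-01-10 — is 2020-07-10.
Because the plaintiff's legal incapacity ran from 2019-11-25 to 2020-07-18, the deadline is extended by 236 days to 2021-03-03.
Nothing else in the chronology tolls or restarts the period.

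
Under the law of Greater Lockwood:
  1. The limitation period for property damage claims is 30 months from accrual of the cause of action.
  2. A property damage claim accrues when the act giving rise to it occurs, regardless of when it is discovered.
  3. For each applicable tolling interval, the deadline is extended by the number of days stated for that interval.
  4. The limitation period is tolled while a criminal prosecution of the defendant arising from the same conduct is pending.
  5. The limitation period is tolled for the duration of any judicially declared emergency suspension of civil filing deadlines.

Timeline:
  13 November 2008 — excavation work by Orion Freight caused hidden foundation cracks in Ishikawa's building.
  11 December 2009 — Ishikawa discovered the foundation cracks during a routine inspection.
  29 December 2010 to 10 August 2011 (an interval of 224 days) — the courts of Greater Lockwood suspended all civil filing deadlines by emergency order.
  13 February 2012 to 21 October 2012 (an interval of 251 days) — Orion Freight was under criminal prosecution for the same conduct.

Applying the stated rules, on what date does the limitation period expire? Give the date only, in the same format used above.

Accrual is governed by the date of the act, so the period began to run on 13 November 2008; the later discovery on 11 December 2009 is irrelevant under the stated rule.
30 months from 13 November 2008 is 13 May 2011.
The emergency suspension of filing deadlines from 29 December 2010 to 10 August 2011 tolled the period for 224 days, extending the deadline to 23 December 2011.
By the time the pending criminal prosecution began on 13 February 2012, the limitation period had already expired on 23 December 2011; that interval cannot revive it.

23 December 2011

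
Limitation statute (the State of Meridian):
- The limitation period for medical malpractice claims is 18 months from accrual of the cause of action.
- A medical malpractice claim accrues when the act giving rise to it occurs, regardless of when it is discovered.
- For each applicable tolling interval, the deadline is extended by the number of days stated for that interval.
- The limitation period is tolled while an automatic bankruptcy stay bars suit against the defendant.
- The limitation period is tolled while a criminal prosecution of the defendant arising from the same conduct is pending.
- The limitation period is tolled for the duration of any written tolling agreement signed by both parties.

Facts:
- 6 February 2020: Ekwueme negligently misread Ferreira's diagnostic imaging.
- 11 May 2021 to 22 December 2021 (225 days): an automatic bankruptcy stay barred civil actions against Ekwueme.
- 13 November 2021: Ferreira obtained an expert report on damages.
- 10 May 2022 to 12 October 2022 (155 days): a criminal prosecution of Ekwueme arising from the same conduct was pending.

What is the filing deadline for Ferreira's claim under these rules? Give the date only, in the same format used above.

The claim accrued on 6 February 2020, when the wrongful act occurred.
18 months from 6 February 2020 is 6 August 2021.
The automatic bankruptcy stay from 11 May 2021 to 22 December 2021 tolled the period for 225 days, extending the deadline to 19 March 2022.
The pending criminal prosecution starting 10 May 2022 came too late — the period had run on 19 March 2022 — and so does not extend the deadline.
Nothing else in the chronology tolls or restarts the period.

19 March 2022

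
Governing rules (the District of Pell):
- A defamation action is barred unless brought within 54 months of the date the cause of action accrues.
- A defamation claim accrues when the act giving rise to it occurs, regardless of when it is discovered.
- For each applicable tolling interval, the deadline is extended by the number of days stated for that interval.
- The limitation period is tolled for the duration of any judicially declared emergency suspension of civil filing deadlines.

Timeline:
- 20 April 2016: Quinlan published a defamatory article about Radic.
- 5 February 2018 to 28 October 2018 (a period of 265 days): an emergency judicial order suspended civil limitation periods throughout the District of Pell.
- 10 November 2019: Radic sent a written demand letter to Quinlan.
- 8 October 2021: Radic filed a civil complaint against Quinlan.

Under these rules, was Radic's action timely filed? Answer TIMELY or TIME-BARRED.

The claim accrued on 20 April 2016, when the wrongful act occurred.
Adding the 54 months base period to 20 April 2016 gives a deadline of 20 October 2020, before any tolling.
The emergency suspension of filing deadlines from 5 February 2018 to 28 October 2018 tolled the period for 265 days, extending the deadline to 12 July 2021.
Nothing else in the chronology tolls or restarts the period.
Filing on 8 October 2021 missed the 12 July 2021 deadline — the action is time-barred.

TIME-BARRED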